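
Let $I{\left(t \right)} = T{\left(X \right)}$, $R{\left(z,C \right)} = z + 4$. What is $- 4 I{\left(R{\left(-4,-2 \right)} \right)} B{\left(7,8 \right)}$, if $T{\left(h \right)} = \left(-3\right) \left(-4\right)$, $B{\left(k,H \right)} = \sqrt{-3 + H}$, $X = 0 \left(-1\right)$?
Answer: $- 48 \sqrt{5} \approx -107.33$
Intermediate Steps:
$X = 0$
$T{\left(h \right)} = 12$
$R{\left(z,C \right)} = 4 + z$
$I{\left(t \right)} = 12$
$- 4 I{\left(R{\left(-4,-2 \right)} \right)} B{\left(7,8 \right)} = \left(-4\right) 12 \sqrt{-3 + 8} = - 48 \sqrt{5}$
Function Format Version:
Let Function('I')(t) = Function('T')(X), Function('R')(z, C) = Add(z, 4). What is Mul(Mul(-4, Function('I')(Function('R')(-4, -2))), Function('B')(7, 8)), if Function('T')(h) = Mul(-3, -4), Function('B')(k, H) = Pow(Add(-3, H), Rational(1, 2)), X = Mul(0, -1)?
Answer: Mul(-48, Pow(5, Rational(1, 2))) ≈ -107.33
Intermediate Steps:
X = 0
Function('T')(h) = 12
Function('R')(z, C) = Add(4, z)
Function('I')(t) = 12
Mul(Mul(-4, Function('I')(Function('R')(-4, -2))), Function('B')(7, 8)) = Mul(Mul(-4, 12), Pow(Add(-3, 8), Rational(1, 2))) = Mul(-48, Pow(5, Rational(1, 2)))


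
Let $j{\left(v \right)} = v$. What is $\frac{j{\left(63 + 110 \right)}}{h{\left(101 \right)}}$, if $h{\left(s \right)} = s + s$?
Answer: $\frac{173}{202} \approx 0.85644$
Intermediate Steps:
$h{\left(s \right)} = 2 s$
$\frac{j{\left(63 + 110 \right)}}{h{\left(101 \right)}} = \frac{63 + 110}{2 \cdot 101} = \frac{173}{202}$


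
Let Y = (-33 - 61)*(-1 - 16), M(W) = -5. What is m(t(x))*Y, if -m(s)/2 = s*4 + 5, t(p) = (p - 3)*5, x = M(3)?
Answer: 495380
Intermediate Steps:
x = -5
t(p) = -15 + 5*p (t(p) = (-3 + p)*5 = -15 + 5*p)
m(s) = -10 - 8*s (m(s) = -2*(s*4 + 5) = -2*(4*s + 5) = -2*(5 + 4*s) = -10 - 8*s)
Y = 1598 (Y = -94*(-17) = 1598)
m(t(x))*Y = (-10 - 8*(-15 + 5*(-5)))*1598 = (-10 - 8*(-15 - 25))*1598 = (-10 - 8*(-40))*1598 = (-10 + 320)*1598 = 310*1598 = 495380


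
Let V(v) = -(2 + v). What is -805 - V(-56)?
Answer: -859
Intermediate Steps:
V(v) = -2 - v (V(v) = -(2 + v) = -2 - v)
-805 - V(-56) = -805 - (-2 - 1*(-56)) = -805 - (-2 + 56) = -805 - 1*54 = -805 - 54 = -859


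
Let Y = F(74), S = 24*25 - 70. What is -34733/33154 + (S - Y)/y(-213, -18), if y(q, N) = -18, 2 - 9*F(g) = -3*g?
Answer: -78172415/2685474 ≈ -29.109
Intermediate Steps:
F(g) = 2/9 + g/3 (F(g) = 2/9 - (-1)*g/3 = 2/9 + g/3)
S = 530 (S = 600 - 70 = 530)
Y = 224/9 (Y = 2/9 + (⅓)*74 = 2/9 + 74/3 = 224/9 ≈ 24.889)
-34733/33154 + (S - Y)/y(-213, -18) = -34733/33154 + (530 - 1*224/9)/(-18) = -34733*1/33154 + (530 - 224/9)*(-1/18) = -34733/33154 + (4546/9)*(-1/18) = -34733/33154 - 2273/81 = -78172415/2685474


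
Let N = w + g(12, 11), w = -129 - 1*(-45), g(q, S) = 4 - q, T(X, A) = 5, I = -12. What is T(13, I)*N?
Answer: -460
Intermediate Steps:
w = -84 (w = -129 + 45 = -84)
N = -92 (N = -84 + (4 - 1*12) = -84 + (4 - 12) = -84 - 8 = -92)
T(13, I)*N = 5*(-92) = -460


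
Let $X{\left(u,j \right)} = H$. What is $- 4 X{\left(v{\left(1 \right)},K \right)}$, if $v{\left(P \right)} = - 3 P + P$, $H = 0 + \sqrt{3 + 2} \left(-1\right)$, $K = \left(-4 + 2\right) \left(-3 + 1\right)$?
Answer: $4 \sqrt{5} \approx 8.9443$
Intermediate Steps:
$K = 4$ ($K = \left(-2\right) \left(-2\right) = 4$)
$H = - \sqrt{5}$ ($H = 0 + \sqrt{5} \left(-1\right) = 0 - \sqrt{5} = - \sqrt{5} \approx -2.2361$)
$v{\left(P \right)} = - 2 P$
$X{\left(u,j \right)} = - \sqrt{5}$
$- 4 X{\left(v{\left(1 \right)},K \right)} = - 4 \left(- \sqrt{5}\right) = 4 \sqrt{5}$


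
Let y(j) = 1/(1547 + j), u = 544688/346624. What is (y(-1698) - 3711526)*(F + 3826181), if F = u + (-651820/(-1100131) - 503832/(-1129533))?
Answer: -19242255671244104026816677662341/1354994916255667424 ≈ -1.4201e+13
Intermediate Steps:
u = 34043/21664 (u = 544688*(1/346624) = 34043/21664 ≈ 1.5714)
F = 23420371345198639/8973476266593824 (F = 34043/21664 + (-651820/(-1100131) - 503832/(-1129533)) = 34043/21664 + (-651820*(-1/1100131) - 503832*(-1/1129533)) = 34043/21664 + (651820/1100131 + 167944/376511) = 34043/21664 + 430177800684/414211422941 = 23420371345198639/8973476266593824 ≈ 2.6100)
(y(-1698) - 3711526)*(F + 3826181) = (1/(1547 - 1698) - 3711526)*(23420371345198639/8973476266593824 + 3826181) = (1/(-151) - 3711526)*(34334167815563569304783/8973476266593824) = (-1/151 - 3711526)*(34334167815563569304783/8973476266593824) = -560440427/151*34334167815563569304783/8973476266593824 = -19242255671244104026816677662341/1354994916255667424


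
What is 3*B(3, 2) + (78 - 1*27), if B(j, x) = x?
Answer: 57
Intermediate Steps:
3*B(3, 2) + (78 - 1*27) = 3*2 + (78 - 1*27) = 6 + (78 - 27) = 6 + 51 = 57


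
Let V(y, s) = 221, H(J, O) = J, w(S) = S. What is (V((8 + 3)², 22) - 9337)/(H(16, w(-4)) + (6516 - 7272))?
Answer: 2279/185 ≈ 12.319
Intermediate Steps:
(V((8 + 3)², 22) - 9337)/(H(16, w(-4)) + (6516 - 7272)) = (221 - 9337)/(16 + (6516 - 7272)) = -9116/(16 - 756) = -9116/(-740) = -9116*(-1/740) = 2279/185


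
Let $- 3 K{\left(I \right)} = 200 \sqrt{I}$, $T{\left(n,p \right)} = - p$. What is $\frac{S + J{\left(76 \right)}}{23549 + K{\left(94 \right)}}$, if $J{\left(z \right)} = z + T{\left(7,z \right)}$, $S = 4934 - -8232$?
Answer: $\frac{2790415206}{4987238609} + \frac{7899600 \sqrt{94}}{4987238609} \approx 0.57487$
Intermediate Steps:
$K{\left(I \right)} = - \frac{200 \sqrt{I}}{3}$
$S = 13166$ ($S = 4934 + 8232 = 13166$)
$J{\left(z \right)} = 0$ ($J{\left(z \right)} = z - z = 0$)
$\frac{S + J{\left(76 \right)}}{23549 + K{\left(94 \right)}} = \frac{13166 + 0}{23549 - \frac{200 \sqrt{94}}{3}} = \frac{13166}{23549 - \frac{200 \sqrt{94}}{3}}$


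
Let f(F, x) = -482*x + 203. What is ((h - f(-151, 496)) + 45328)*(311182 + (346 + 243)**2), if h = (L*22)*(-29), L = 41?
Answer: 169816240017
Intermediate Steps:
f(F, x) = 203 - 482*x
h = -26158 (h = (41*22)*(-29) = 902*(-29) = -26158)
((h - f(-151, 496)) + 45328)*(311182 + (346 + 243)**2) = ((-26158 - (203 - 482*496)) + 45328)*(311182 + (346 + 243)**2) = ((-26158 - (203 - 239072)) + 45328)*(311182 + 589**2) = ((-26158 - 1*(-238869)) + 45328)*(311182 + 346921) = ((-26158 + 238869) + 45328)*658103 = (212711 + 45328)*658103 = 258039*658103 = 169816240017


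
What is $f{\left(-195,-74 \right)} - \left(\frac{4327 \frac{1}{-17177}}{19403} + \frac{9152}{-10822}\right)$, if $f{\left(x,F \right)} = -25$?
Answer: $- \frac{43560036062972}{1803406926041} \approx -24.154$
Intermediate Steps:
$f{\left(-195,-74 \right)} - \left(\frac{4327 \frac{1}{-17177}}{19403} + \frac{9152}{-10822}\right) = -25 - \left(\frac{4327 \frac{1}{-17177}}{19403} + \frac{9152}{-10822}\right) = -25 - \left(4327 \left(- \frac{1}{17177}\right) \frac{1}{19403} + 9152 \left(- \frac{1}{10822}\right)\right) = -25 - \left(\left(- \frac{4327}{17177}\right) \frac{1}{19403} - \frac{4576}{5411}\right) = -25 - \left(- \frac{4327}{333285331} - \frac{4576}{5411}\right) = -25 - - \frac{1525137088053}{1803406926041} = -25 + \frac{1525137088053}{1803406926041} = - \frac{43560036062972}{1803406926041}$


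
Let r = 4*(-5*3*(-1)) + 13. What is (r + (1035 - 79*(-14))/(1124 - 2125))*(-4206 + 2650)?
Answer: -110370192/1001 ≈ -1.1026e+5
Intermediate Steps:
r = 73 (r = 4*(-15*(-1)) + 13 = 4*15 + 13 = 60 + 13 = 73)
(r + (1035 - 79*(-14))/(1124 - 2125))*(-4206 + 2650) = (73 + (1035 - 79*(-14))/(1124 - 2125))*(-4206 + 2650) = (73 + (1035 + 1106)/(-1001))*(-1556) = (73 + 2141*(-1/1001))*(-1556) = (73 - 2141/1001)*(-1556) = (70932/1001)*(-1556) = -110370192/1001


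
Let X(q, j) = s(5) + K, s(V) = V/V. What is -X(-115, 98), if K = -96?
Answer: 95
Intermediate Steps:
s(V) = 1
X(q, j) = -95 (X(q, j) = 1 - 96 = -95)
-X(-115, 98) = -1*(-95) = 95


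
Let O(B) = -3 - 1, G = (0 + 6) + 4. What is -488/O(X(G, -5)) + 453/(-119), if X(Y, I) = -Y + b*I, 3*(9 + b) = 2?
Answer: 14065/119 ≈ 118.19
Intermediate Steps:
b = -25/3 (b = -9 + (1/3)*2 = -9 + 2/3 = -25/3 ≈ -8.3333)
G = 10 (G = 6 + 4 = 10)
X(Y, I) = -Y - 25*I/3
O(B) = -4
-488/O(X(G, -5)) + 453/(-119) = -488/(-4) + 453/(-119) = -488*(-1/4) + 453*(-1/119) = 122 - 453/119 = 14065/119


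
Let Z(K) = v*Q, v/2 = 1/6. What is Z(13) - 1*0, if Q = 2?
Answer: ⅔ ≈ 0.66667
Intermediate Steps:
v = ⅓ (v = 2*(1/6) = 2*(1*(⅙)) = 2*(⅙) = ⅓ ≈ 0.33333)
Z(K) = ⅔ (Z(K) = (⅓)*2 = ⅔)
Z(13) - 1*0 = ⅔ - 1*0 = ⅔ + 0 = ⅔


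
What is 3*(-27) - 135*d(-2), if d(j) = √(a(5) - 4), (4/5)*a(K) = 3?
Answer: -81 - 135*I/2 ≈ -81.0 - 67.5*I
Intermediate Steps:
a(K) = 15/4 (a(K) = (5/4)*3 = 15/4)
d(j) = I/2 (d(j) = √(15/4 - 4) = √(-¼) = I/2)
3*(-27) - 135*d(-2) = 3*(-27) - 135*I/2 = -81 - 135*I/2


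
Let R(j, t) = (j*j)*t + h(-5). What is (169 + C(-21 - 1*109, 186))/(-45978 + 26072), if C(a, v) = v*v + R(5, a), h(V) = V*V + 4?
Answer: -15772/9953 ≈ -1.5846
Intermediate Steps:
h(V) = 4 + V² (h(V) = V² + 4 = 4 + V²)
R(j, t) = 29 + t*j² (R(j, t) = (j*j)*t + (4 + (-5)²) = j²*t + (4 + 25) = t*j² + 29 = 29 + t*j²)
C(a, v) = 29 + v² + 25*a (C(a, v) = v*v + (29 + a*5²) = v² + (29 + a*25) = v² + (29 + 25*a) = 29 + v² + 25*a)
(169 + C(-21 - 1*109, 186))/(-45978 + 26072) = (169 + (29 + 186² + 25*(-21 - 1*109)))/(-45978 + 26072) = (169 + (29 + 34596 + 25*(-21 - 109)))/(-19906) = (169 + (29 + 34596 + 25*(-130)))*(-1/19906) = (169 + (29 + 34596 - 3250))*(-1/19906) = (169 + 31375)*(-1/19906) = 31544*(-1/19906) = -15772/9953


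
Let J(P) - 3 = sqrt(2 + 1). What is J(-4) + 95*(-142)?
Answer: -13487 + sqrt(3) ≈ -13485.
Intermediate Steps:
J(P) = 3 + sqrt(3) (J(P) = 3 + sqrt(2 + 1) = 3 + sqrt(3))
J(-4) + 95*(-142) = (3 + sqrt(3)) + 95*(-142) = (3 + sqrt(3)) - 13490 = -13487 + sqrt(3)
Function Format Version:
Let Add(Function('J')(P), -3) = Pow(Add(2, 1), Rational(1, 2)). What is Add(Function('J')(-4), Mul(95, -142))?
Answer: Add(-13487, Pow(3, Rational(1, 2))) ≈ -13485.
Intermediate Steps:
Function('J')(P) = Add(3, Pow(3, Rational(1, 2))) (Function('J')(P) = Add(3, Pow(Add(2, 1), Rational(1, 2))) = Add(3, Pow(3, Rational(1, 2))))
Add(Function('J')(-4), Mul(95, -142)) = Add(Add(3, Pow(3, Rational(1, 2))), Mul(95, -142)) = Add(Add(3, Pow(3, Rational(1, 2))), -13490) = Add(-13487, Pow(3, Rational(1, 2)))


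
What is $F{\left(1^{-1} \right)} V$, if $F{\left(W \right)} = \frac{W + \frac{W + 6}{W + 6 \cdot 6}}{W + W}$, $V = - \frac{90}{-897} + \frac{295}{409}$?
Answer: $\frac{2210450}{4524767} \approx 0.48852$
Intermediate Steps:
$V = \frac{100475}{122291}$ ($V = \left(-90\right) \left(- \frac{1}{897}\right) + 295 \cdot \frac{1}{409} = \frac{30}{299} + \frac{295}{409} = \frac{100475}{122291} \approx 0.82161$)
$F{\left(W \right)} = \frac{W + \frac{6 + W}{36 + W}}{2 W}$ ($F{\left(W \right)} = \frac{W + \frac{6 + W}{W + 36}}{2 W} = \left(W + \frac{6 + W}{36 + W}\right) \frac{1}{2 W} = \frac{W + \frac{6 + W}{36 + W}}{2 W}$)
$F{\left(1^{-1} \right)} V = \frac{6 + \left(1^{-1}\right)^{2} + \frac{37}{1}}{2 \cdot 1^{-1} \left(36 + 1^{-1}\right)} \frac{100475}{122291} = \frac{6 + 1^{2} + 37 \cdot 1}{2 \cdot 1 \left(36 + 1\right)} \frac{100475}{122291} = \frac{1}{2} \cdot 1 \cdot \frac{1}{37} \left(6 + 1 + 37\right) \frac{100475}{122291} = \frac{1}{2} \cdot 1 \cdot \frac{1}{37} \cdot 44 \cdot \frac{100475}{122291} = \frac{22}{37} \cdot \frac{100475}{122291} = \frac{2210450}{4524767}$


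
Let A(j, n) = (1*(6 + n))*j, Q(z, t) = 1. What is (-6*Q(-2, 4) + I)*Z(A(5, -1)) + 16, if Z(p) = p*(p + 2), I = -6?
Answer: -8084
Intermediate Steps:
A(j, n) = j*(6 + n) (A(j, n) = (6 + n)*j = j*(6 + n))
Z(p) = p*(2 + p)
(-6*Q(-2, 4) + I)*Z(A(5, -1)) + 16 = (-6*1 - 6)*((5*(6 - 1))*(2 + 5*(6 - 1))) + 16 = (-6 - 6)*((5*5)*(2 + 5*5)) + 16 = -300*(2 + 25) + 16 = -300*27 + 16 = -12*675 + 16 = -8100 + 16 = -8084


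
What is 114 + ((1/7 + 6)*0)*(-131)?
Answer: 114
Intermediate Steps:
114 + ((1/7 + 6)*0)*(-131) = 114 + ((⅐ + 6)*0)*(-131) = 114 + ((43/7)*0)*(-131) = 114 + 0*(-131) = 114 + 0 = 114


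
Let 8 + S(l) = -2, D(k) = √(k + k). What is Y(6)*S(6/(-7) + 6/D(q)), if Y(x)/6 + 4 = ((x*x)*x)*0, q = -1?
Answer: 240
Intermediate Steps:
D(k) = √2*√k (D(k) = √(2*k) = √2*√k)
Y(x) = -24 (Y(x) = -24 + 6*(((x*x)*x)*0) = -24 + 6*((x²*x)*0) = -24 + 6*(x³*0) = -24 + 6*0 = -24 + 0 = -24)
S(l) = -10 (S(l) = -8 - 2 = -10)
Y(6)*S(6/(-7) + 6/D(q)) = -24*(-10) = 240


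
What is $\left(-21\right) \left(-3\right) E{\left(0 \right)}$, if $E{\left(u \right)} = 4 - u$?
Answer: $252$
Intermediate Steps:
$\left(-21\right) \left(-3\right) E{\left(0 \right)} = \left(-21\right) \left(-3\right) \left(4 - 0\right) = 63 \left(4 + 0\right) = 63 \cdot 4 = 252$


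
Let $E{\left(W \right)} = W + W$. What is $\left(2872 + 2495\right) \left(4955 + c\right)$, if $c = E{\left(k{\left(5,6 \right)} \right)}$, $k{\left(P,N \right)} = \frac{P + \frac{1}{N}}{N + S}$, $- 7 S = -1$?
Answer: $\frac{1143908068}{43} \approx 2.6602 \cdot 10^{7}$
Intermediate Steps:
$S = \frac{1}{7}$ ($S = \left(- \frac{1}{7}\right) \left(-1\right) = \frac{1}{7} \approx 0.14286$)
$k{\left(P,N \right)} = \frac{P + \frac{1}{N}}{\frac{1}{7} + N}$ ($k{\left(P,N \right)} = \frac{P + \frac{1}{N}}{N + \frac{1}{7}} = \frac{P + \frac{1}{N}}{\frac{1}{7} + N}$)
$E{\left(W \right)} = 2 W$
$c = \frac{217}{129}$ ($c = 2 \frac{7 \left(1 + 6 \cdot 5\right)}{6 \left(1 + 7 \cdot 6\right)} = 2 \cdot 7 \cdot \frac{1}{6} \frac{1}{1 + 42} \left(1 + 30\right) = 2 \cdot 7 \cdot \frac{1}{6} \cdot \frac{1}{43} \cdot 31 = 2 \cdot \frac{217}{258} = \frac{217}{129} \approx 1.6822$)
$\left(2872 + 2495\right) \left(4955 + c\right) = \left(2872 + 2495\right) \left(4955 + \frac{217}{129}\right) = 5367 \cdot \frac{639412}{129} = \frac{1143908068}{43}$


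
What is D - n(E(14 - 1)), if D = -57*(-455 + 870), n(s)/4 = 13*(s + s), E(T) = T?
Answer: -25007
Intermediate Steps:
n(s) = 104*s (n(s) = 4*(13*(s + s)) = 4*(13*(2*s)) = 4*(26*s) = 104*s)
D = -23655 (D = -57*415 = -23655)
D - n(E(14 - 1)) = -23655 - 104*(14 - 1) = -23655 - 104*13 = -23655 - 1*1352 = -23655 - 1352 = -25007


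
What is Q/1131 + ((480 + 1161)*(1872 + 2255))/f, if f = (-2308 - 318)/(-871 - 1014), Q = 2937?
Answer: 370213826413/76154 ≈ 4.8614e+6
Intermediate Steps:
f = 202/145 (f = -2626/(-1885) = -2626*(-1/1885) = 202/145 ≈ 1.3931)
Q/1131 + ((480 + 1161)*(1872 + 2255))/f = 2937/1131 + ((480 + 1161)*(1872 + 2255))/(202/145) = 2937*(1/1131) + (1641*4127)*(145/202) = 979/377 + 6772407*(145/202) = 979/377 + 981999015/202 = 370213826413/76154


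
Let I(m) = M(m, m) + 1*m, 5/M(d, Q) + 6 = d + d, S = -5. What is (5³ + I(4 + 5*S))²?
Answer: 24870169/2304 ≈ 10794.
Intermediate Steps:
M(d, Q) = 5/(-6 + 2*d) (M(d, Q) = 5/(-6 + (d + d)) = 5/(-6 + 2*d))
I(m) = m + 5/(2*(-3 + m)) (I(m) = 5/(2*(-3 + m)) + 1*m = 5/(2*(-3 + m)) + m = m + 5/(2*(-3 + m)))
(5³ + I(4 + 5*S))² = (5³ + (5/2 + (4 + 5*(-5))*(-3 + (4 + 5*(-5))))/(-3 + (4 + 5*(-5))))² = (125 + (5/2 + (4 - 25)*(-3 + (4 - 25)))/(-3 + (4 - 25)))² = (125 + (5/2 - 21*(-3 - 21))/(-3 - 21))² = (125 + (5/2 - 21*(-24))/(-24))² = (125 - (5/2 + 504)/24)² = (125 - 1/24*1013/2)² = (125 - 1013/48)² = (4987/48)² = 24870169/2304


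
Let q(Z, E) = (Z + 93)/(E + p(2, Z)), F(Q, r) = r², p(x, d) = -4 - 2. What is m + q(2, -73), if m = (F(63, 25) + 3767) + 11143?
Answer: 1227170/79 ≈ 15534.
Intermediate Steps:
p(x, d) = -6
q(Z, E) = (93 + Z)/(-6 + E) (q(Z, E) = (Z + 93)/(E - 6) = (93 + Z)/(-6 + E))
m = 15535 (m = (25² + 3767) + 11143 = (625 + 3767) + 11143 = 4392 + 11143 = 15535)
m + q(2, -73) = 15535 + (93 + 2)/(-6 - 73) = 15535 + 95/(-79) = 15535 - 1/79*95 = 15535 - 95/79 = 1227170/79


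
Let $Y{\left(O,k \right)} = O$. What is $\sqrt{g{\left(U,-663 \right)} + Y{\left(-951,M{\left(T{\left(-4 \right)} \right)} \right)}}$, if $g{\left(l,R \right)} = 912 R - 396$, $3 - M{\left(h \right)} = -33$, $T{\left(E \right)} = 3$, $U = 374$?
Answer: $i \sqrt{606003} \approx 778.46 i$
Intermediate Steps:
$M{\left(h \right)} = 36$ ($M{\left(h \right)} = 3 - -33 = 3 + 33 = 36$)
$g{\left(l,R \right)} = -396 + 912 R$
$\sqrt{g{\left(U,-663 \right)} + Y{\left(-951,M{\left(T{\left(-4 \right)} \right)} \right)}} = \sqrt{\left(-396 + 912 \left(-663\right)\right) - 951} = \sqrt{\left(-396 - 604656\right) - 951} = \sqrt{-605052 - 951} = \sqrt{-606003} = i \sqrt{606003}$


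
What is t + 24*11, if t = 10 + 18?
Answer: 292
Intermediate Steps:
t = 28
t + 24*11 = 28 + 24*11 = 28 + 264 = 292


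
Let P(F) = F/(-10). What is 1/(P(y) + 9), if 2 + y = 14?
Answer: 5/39 ≈ 0.12821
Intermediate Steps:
y = 12 (y = -2 + 14 = 12)
P(F) = -F/10 (P(F) = F*(-⅒) = -F/10)
1/(P(y) + 9) = 1/(-⅒*12 + 9) = 1/(-6/5 + 9) = 1/(39/5) = 5/39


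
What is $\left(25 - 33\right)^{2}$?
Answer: $64$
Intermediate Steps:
$\left(25 - 33\right)^{2} = \left(-8\right)^{2} = 64$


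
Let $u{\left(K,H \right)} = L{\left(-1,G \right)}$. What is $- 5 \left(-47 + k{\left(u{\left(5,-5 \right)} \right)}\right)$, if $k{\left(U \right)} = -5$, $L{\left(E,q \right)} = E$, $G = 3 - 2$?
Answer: $260$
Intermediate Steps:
$G = 1$
$u{\left(K,H \right)} = -1$
$- 5 \left(-47 + k{\left(u{\left(5,-5 \right)} \right)}\right) = - 5 \left(-47 - 5\right) = \left(-5\right) \left(-52\right) = 260$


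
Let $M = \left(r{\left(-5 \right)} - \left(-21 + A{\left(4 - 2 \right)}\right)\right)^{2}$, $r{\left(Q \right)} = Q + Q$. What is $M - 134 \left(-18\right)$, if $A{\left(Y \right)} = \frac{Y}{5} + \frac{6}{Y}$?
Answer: $\frac{61744}{25} \approx 2469.8$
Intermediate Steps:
$r{\left(Q \right)} = 2 Q$
$A{\left(Y \right)} = \frac{6}{Y} + \frac{Y}{5}$ ($A{\left(Y \right)} = Y \frac{1}{5} + \frac{6}{Y} = \frac{Y}{5} + \frac{6}{Y} = \frac{6}{Y} + \frac{Y}{5}$)
$M = \frac{1444}{25}$ ($M = \left(2 \left(-5\right) - \left(-21 + \frac{6}{4 - 2} + \frac{4 - 2}{5}\right)\right)^{2} = \left(-10 - \left(-21 + \frac{6}{4 - 2} + \frac{4 - 2}{5}\right)\right)^{2} = \left(-10 - \left(-21 + 3 + \frac{2}{5}\right)\right)^{2} = \left(-10 + \left(21 - \left(6 \cdot \frac{1}{2} + \frac{2}{5}\right)\right)\right)^{2} = \left(-10 + \left(21 - \left(3 + \frac{2}{5}\right)\right)\right)^{2} = \left(-10 + \left(21 - \frac{17}{5}\right)\right)^{2} = \left(-10 + \frac{88}{5}\right)^{2} = \left(\frac{38}{5}\right)^{2} = \frac{1444}{25} \approx 57.76$)
$M - 134 \left(-18\right) = \frac{1444}{25} - 134 \left(-18\right) = \frac{1444}{25} - -2412 = \frac{1444}{25} + 2412 = \frac{61744}{25}$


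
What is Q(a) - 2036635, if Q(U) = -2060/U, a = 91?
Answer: -185335845/91 ≈ -2.0367e+6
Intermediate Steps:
Q(a) - 2036635 = -2060/91 - 2036635 = -185335845/91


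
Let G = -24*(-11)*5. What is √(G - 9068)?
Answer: 2*I*√1937 ≈ 88.023*I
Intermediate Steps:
G = 1320 (G = 264*5 = 1320)
√(G - 9068) = √(1320 - 9068) = √(-7748) = 2*I*√1937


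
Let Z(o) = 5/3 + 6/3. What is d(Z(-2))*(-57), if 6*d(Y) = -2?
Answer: 19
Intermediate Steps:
Z(o) = 11/3 (Z(o) = 5*(⅓) + 6*(⅓) = 5/3 + 2 = 11/3)
d(Y) = -⅓ (d(Y) = (⅙)*(-2) = -⅓)
d(Z(-2))*(-57) = -⅓*(-57) = 19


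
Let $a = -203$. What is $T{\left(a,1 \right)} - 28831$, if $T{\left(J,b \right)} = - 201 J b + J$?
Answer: $11769$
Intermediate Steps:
$T{\left(J,b \right)} = J - 201 J b$ ($T{\left(J,b \right)} = - 201 J b + J = J - 201 J b$)
$T{\left(a,1 \right)} - 28831 = - 203 \left(1 - 201\right) - 28831 = \left(-203\right) \left(-200\right) - 28831 = 40600 - 28831 = 11769$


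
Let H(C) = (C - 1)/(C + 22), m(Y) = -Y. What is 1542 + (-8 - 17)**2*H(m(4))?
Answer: 24631/18 ≈ 1368.4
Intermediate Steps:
H(C) = (-1 + C)/(22 + C)
1542 + (-8 - 17)**2*H(m(4)) = 1542 + (-8 - 17)**2*((-1 - 1*4)/(22 - 1*4)) = 1542 + (-25)**2*((-1 - 4)/(22 - 4)) = 1542 + 625*(-5/18) = 1542 - 3125/18 = 24631/18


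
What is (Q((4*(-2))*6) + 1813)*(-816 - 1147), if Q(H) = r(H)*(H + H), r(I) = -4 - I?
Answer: 4732793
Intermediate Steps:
Q(H) = 2*H*(-4 - H) (Q(H) = (-4 - H)*(H + H) = (-4 - H)*(2*H) = 2*H*(-4 - H))
(Q((4*(-2))*6) + 1813)*(-816 - 1147) = (-2*(4*(-2))*6*(4 + (4*(-2))*6) + 1813)*(-816 - 1147) = (-2*(-8*6)*(4 - 8*6) + 1813)*(-1963) = (-2*(-48)*(4 - 48) + 1813)*(-1963) = (-2*(-48)*(-44) + 1813)*(-1963) = (-4224 + 1813)*(-1963) = -2411*(-1963) = 4732793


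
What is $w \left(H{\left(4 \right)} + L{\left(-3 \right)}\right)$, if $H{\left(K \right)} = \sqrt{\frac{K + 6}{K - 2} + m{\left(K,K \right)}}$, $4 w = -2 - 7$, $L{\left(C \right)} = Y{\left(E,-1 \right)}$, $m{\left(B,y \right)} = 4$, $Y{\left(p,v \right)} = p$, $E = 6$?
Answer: $- \frac{81}{4} \approx -20.25$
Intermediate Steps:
$L{\left(C \right)} = 6$
$w = - \frac{9}{4}$ ($w = \frac{-2 - 7}{4} = \frac{1}{4} \left(-9\right) = - \frac{9}{4} \approx -2.25$)
$H{\left(K \right)} = \sqrt{4 + \frac{6 + K}{-2 + K}}$ ($H{\left(K \right)} = \sqrt{\frac{K + 6}{K - 2} + 4} = \sqrt{\frac{6 + K}{-2 + K} + 4} = \sqrt{4 + \frac{6 + K}{-2 + K}}$)
$w \left(H{\left(4 \right)} + L{\left(-3 \right)}\right) = - \frac{9 \left(\sqrt{\frac{-2 + 5 \cdot 4}{-2 + 4}} + 6\right)}{4} = - \frac{9 \left(\sqrt{\frac{-2 + 20}{2}} + 6\right)}{4} = - \frac{9 \left(\sqrt{\frac{1}{2} \cdot 18} + 6\right)}{4} = - \frac{9 \left(\sqrt{9} + 6\right)}{4} = - \frac{9 \left(3 + 6\right)}{4} = \left(- \frac{9}{4}\right) 9 = - \frac{81}{4}$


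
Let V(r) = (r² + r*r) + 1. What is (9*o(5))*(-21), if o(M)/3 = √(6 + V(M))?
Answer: -567*√57 ≈ -4280.8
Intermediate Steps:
V(r) = 1 + 2*r² (V(r) = (r² + r²) + 1 = 2*r² + 1 = 1 + 2*r²)
o(M) = 3*√(7 + 2*M²) (o(M) = 3*√(6 + (1 + 2*M²)) = 3*√(7 + 2*M²))
(9*o(5))*(-21) = (9*(3*√(7 + 2*5²)))*(-21) = (9*(3*√(7 + 2*25)))*(-21) = (9*(3*√(7 + 50)))*(-21) = (9*(3*√57))*(-21) = (27*√57)*(-21) = -567*√57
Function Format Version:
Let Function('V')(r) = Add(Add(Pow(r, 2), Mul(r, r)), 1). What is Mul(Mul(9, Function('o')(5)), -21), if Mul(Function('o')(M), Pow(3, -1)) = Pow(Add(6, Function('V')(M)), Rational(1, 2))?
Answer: Mul(-567, Pow(57, Rational(1, 2))) ≈ -4280.8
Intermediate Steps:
Function('V')(r) = Add(1, Mul(2, Pow(r, 2))) (Function('V')(r) = Add(Add(Pow(r, 2), Pow(r, 2)), 1) = Add(Mul(2, Pow(r, 2)), 1) = Add(1, Mul(2, Pow(r, 2))))
Function('o')(M) = Mul(3, Pow(Add(7, Mul(2, Pow(M, 2))), Rational(1, 2))) (Function('o')(M) = Mul(3, Pow(Add(6, Add(1, Mul(2, Pow(M, 2)))), Rational(1, 2))) = Mul(3, Pow(Add(7, Mul(2, Pow(M, 2))), Rational(1, 2))))
Mul(Mul(9, Function('o')(5)), -21) = Mul(Mul(9, Mul(3, Pow(Add(7, Mul(2, Pow(5, 2))), Rational(1, 2)))), -21) = Mul(Mul(9, Mul(3, Pow(Add(7, Mul(2, 25)), Rational(1, 2)))), -21) = Mul(Mul(9, Mul(3, Pow(Add(7, 50), Rational(1, 2)))), -21) = Mul(Mul(9, Mul(3, Pow(57, Rational(1, 2)))), -21) = Mul(Mul(27, Pow(57, Rational(1, 2))), -21) = Mul(-567, Pow(57, Rational(1, 2)))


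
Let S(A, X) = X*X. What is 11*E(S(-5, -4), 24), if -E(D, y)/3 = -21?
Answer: 693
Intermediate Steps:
S(A, X) = X²
E(D, y) = 63 (E(D, y) = -3*(-21) = 63)
11*E(S(-5, -4), 24) = 11*63 = 693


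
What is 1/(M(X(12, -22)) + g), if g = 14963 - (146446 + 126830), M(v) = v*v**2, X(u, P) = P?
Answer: -1/268961 ≈ -3.7180e-6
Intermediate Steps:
M(v) = v**3
g = -258313 (g = 14963 - 1*273276 = 14963 - 273276 = -258313)
1/(M(X(12, -22)) + g) = 1/((-22)**3 - 258313) = 1/(-10648 - 258313) = 1/(-268961) = -1/268961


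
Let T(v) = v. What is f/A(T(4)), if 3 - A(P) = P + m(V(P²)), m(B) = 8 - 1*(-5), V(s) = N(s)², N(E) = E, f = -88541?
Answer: 88541/14 ≈ 6324.4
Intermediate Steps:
V(s) = s²
m(B) = 13 (m(B) = 8 + 5 = 13)
A(P) = -10 - P (A(P) = 3 - (P + 13) = 3 - (13 + P) = 3 + (-13 - P) = -10 - P)
f/A(T(4)) = -88541/(-10 - 1*4) = -88541/(-10 - 4) = -88541/(-14) = -88541*(-1/14) = 88541/14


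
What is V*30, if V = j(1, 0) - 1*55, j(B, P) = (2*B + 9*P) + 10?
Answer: -1290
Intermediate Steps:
j(B, P) = 10 + 2*B + 9*P
V = -43 (V = (10 + 2*1 + 9*0) - 1*55 = (10 + 2 + 0) - 55 = 12 - 55 = -43)
V*30 = -43*30 = -1290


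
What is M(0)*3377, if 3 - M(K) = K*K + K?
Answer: 10131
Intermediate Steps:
M(K) = 3 - K - K**2 (M(K) = 3 - (K*K + K) = 3 - (K**2 + K) = 3 - (K + K**2) = 3 + (-K - K**2) = 3 - K - K**2)
M(0)*3377 = (3 - 1*0 - 1*0**2)*3377 = (3 + 0 - 1*0)*3377 = (3 + 0 + 0)*3377 = 3*3377 = 10131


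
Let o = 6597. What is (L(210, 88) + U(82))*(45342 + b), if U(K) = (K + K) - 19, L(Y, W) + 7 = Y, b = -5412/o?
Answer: 11565809464/733 ≈ 1.5779e+7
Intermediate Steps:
b = -1804/2199 (b = -5412/6597 = -5412*1/6597 = -1804/2199 ≈ -0.82037)
L(Y, W) = -7 + Y
U(K) = -19 + 2*K (U(K) = 2*K - 19 = -19 + 2*K)
(L(210, 88) + U(82))*(45342 + b) = ((-7 + 210) + (-19 + 2*82))*(45342 - 1804/2199) = (203 + (-19 + 164))*(99705254/2199) = (203 + 145)*(99705254/2199) = 348*(99705254/2199) = 11565809464/733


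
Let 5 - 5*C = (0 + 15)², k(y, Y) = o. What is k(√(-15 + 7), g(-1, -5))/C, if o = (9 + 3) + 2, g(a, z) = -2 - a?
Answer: -7/22 ≈ -0.31818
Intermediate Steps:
o = 14 (o = 12 + 2 = 14)
k(y, Y) = 14
C = -44 (C = 1 - (0 + 15)²/5 = 1 - ⅕*15² = 1 - ⅕*225 = 1 - 45 = -44)
k(√(-15 + 7), g(-1, -5))/C = 14/(-44) = 14*(-1/44) = -7/22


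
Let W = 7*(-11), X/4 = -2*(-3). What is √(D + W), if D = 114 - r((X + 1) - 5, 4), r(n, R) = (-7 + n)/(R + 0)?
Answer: 3*√15/2 ≈ 5.8095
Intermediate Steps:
X = 24 (X = 4*(-2*(-3)) = 4*6 = 24)
W = -77
r(n, R) = (-7 + n)/R
D = 443/4 (D = 114 - (-7 + ((24 + 1) - 5))/4 = 114 - (-7 + (25 - 5))/4 = 114 - (-7 + 20)/4 = 114 - 13/4 = 443/4 ≈ 110.75)
√(D + W) = √(443/4 - 77) = √(135/4) = 3*√15/2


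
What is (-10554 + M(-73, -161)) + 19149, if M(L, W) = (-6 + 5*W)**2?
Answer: 666316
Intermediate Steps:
(-10554 + M(-73, -161)) + 19149 = (-10554 + (-6 + 5*(-161))**2) + 19149 = (-10554 + (-6 - 805)**2) + 19149 = (-10554 + (-811)**2) + 19149 = (-10554 + 657721) + 19149 = 647167 + 19149 = 666316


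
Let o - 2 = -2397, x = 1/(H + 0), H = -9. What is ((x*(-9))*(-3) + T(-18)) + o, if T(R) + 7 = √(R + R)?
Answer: -2405 + 6*I ≈ -2405.0 + 6.0*I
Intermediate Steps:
x = -⅑ (x = 1/(-9 + 0) = 1/(-9) = -⅑ ≈ -0.11111)
o = -2395 (o = 2 - 2397 = -2395)
T(R) = -7 + √2*√R (T(R) = -7 + √(R + R) = -7 + √(2*R) = -7 + √2*√R)
((x*(-9))*(-3) + T(-18)) + o = (-⅑*(-9)*(-3) + (-7 + √2*√(-18))) - 2395 = (1*(-3) + (-7 + √2*(3*I*√2))) - 2395 = (-3 + (-7 + 6*I)) - 2395 = (-10 + 6*I) - 2395 = -2405 + 6*I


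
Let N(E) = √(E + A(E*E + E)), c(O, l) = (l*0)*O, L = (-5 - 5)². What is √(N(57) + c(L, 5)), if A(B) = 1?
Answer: 58^(¼) ≈ 2.7597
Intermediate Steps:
L = 100 (L = (-10)² = 100)
c(O, l) = 0 (c(O, l) = 0*O = 0)
N(E) = √(1 + E) (N(E) = √(E + 1) = √(1 + E))
√(N(57) + c(L, 5)) = √(√(1 + 57) + 0) = √(√58 + 0) = √(√58) = 58^(¼)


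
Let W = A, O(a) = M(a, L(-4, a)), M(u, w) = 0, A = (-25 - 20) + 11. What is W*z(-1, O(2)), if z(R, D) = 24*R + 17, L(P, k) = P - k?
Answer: 238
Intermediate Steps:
A = -34 (A = -45 + 11 = -34)
O(a) = 0
W = -34
z(R, D) = 17 + 24*R
W*z(-1, O(2)) = -34*(17 + 24*(-1)) = -34*(17 - 24) = -34*(-7) = 238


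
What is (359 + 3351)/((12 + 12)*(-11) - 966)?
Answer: -371/123 ≈ -3.0163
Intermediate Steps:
(359 + 3351)/((12 + 12)*(-11) - 966) = 3710/(24*(-11) - 966) = 3710/(-264 - 966) = 3710/(-1230) = 3710*(-1/1230) = -371/123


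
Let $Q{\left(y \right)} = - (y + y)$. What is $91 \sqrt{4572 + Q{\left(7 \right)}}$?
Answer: $91 \sqrt{4558} \approx 6143.7$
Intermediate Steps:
$Q{\left(y \right)} = - 2 y$
$91 \sqrt{4572 + Q{\left(7 \right)}} = 91 \sqrt{4572 - 14} = 91 \sqrt{4558}$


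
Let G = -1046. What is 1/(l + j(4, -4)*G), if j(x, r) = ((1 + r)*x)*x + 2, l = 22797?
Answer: 1/70913 ≈ 1.4102e-5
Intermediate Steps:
j(x, r) = 2 + x**2*(1 + r) (j(x, r) = (x*(1 + r))*x + 2 = x**2*(1 + r) + 2 = 2 + x**2*(1 + r))
1/(l + j(4, -4)*G) = 1/(22797 + (2 + 4**2 - 4*4**2)*(-1046)) = 1/(22797 + (2 + 16 - 4*16)*(-1046)) = 1/(22797 + (2 + 16 - 64)*(-1046)) = 1/(22797 - 46*(-1046)) = 1/(22797 + 48116) = 1/70913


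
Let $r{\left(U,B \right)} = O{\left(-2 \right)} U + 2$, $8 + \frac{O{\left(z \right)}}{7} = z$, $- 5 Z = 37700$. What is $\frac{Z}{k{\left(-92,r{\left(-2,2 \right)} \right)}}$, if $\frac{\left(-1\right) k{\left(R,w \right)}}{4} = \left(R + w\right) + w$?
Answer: $\frac{1885}{192} \approx 9.8177$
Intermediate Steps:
$Z = -7540$ ($Z = \left(- \frac{1}{5}\right) 37700 = -7540$)
$O{\left(z \right)} = -56 + 7 z$
$r{\left(U,B \right)} = 2 - 70 U$ ($r{\left(U,B \right)} = \left(-56 + 7 \left(-2\right)\right) U + 2 = \left(-56 - 14\right) U + 2 = - 70 U + 2 = 2 - 70 U$)
$k{\left(R,w \right)} = - 8 w - 4 R$ ($k{\left(R,w \right)} = - 4 \left(\left(R + w\right) + w\right) = - 4 \left(R + 2 w\right) = - 8 w - 4 R$)
$\frac{Z}{k{\left(-92,r{\left(-2,2 \right)} \right)}} = - \frac{7540}{- 8 \left(2 - -140\right) - -368} = - \frac{7540}{- 8 \left(2 + 140\right) + 368} = - \frac{7540}{\left(-8\right) 142 + 368} = - \frac{7540}{-1136 + 368} = - \frac{7540}{-768} = \left(-7540\right) \left(- \frac{1}{768}\right) = \frac{1885}{192}$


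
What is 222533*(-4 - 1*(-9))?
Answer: 1112665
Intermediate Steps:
222533*(-4 - 1*(-9)) = 222533*(-4 + 9) = 222533*5 = 1112665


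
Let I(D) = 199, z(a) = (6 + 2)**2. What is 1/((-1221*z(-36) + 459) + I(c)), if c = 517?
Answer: -1/77486 ≈ -1.2906e-5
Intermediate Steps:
z(a) = 64 (z(a) = 8**2 = 64)
1/((-1221*z(-36) + 459) + I(c)) = 1/((-1221*64 + 459) + 199) = 1/((-78144 + 459) + 199) = 1/(-77685 + 199) = 1/(-77486) = -1/77486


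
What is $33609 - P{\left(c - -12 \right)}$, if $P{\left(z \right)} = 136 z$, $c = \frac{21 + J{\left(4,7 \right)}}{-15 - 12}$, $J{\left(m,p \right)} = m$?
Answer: $\frac{866779}{27} \approx 32103.0$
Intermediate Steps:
$c = - \frac{25}{27}$ ($c = \frac{21 + 4}{-15 - 12} = \frac{25}{-27} = 25 \left(- \frac{1}{27}\right) = - \frac{25}{27} \approx -0.92593$)
$33609 - P{\left(c - -12 \right)} = 33609 - 136 \left(- \frac{25}{27} - -12\right) = 33609 - 136 \left(- \frac{25}{27} + 12\right) = 33609 - 136 \cdot \frac{299}{27} = 33609 - \frac{40664}{27} = \frac{866779}{27}$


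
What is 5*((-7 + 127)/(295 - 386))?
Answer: -600/91 ≈ -6.5934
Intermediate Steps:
5*((-7 + 127)/(295 - 386)) = 5*(120/(-91)) = 5*(120*(-1/91)) = 5*(-120/91) = -600/91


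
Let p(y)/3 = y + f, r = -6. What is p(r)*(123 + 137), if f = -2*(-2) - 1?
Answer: -2340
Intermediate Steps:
f = 3 (f = 4 - 1 = 3)
p(y) = 9 + 3*y (p(y) = 3*(y + 3) = 3*(3 + y) = 9 + 3*y)
p(r)*(123 + 137) = (9 + 3*(-6))*(123 + 137) = (9 - 18)*260 = -9*260 = -2340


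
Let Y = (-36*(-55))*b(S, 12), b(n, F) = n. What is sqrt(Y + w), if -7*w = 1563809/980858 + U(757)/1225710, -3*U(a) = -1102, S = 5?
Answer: sqrt(175286724510653826058687546470)/4207866107130 ≈ 99.498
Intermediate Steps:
U(a) = 1102/3 (U(a) = -1/3*(-1102) = 1102/3)
w = -2875704946843/12623598321390 (w = -(1563809/980858 + (1102/3)/1225710)/7 = -(1563809*(1/980858) + (1102/3)*(1/1225710))/7 = -(1563809/980858 + 551/1838565)/7 = -1/7*2875704946843/1803371188770 = -2875704946843/12623598321390 ≈ -0.22780)
Y = 9900 (Y = -36*(-55)*5 = 1980*5 = 9900)
sqrt(Y + w) = sqrt(9900 - 2875704946843/12623598321390) = sqrt(124970747676814157/12623598321390) = sqrt(175286724510653826058687546470)/4207866107130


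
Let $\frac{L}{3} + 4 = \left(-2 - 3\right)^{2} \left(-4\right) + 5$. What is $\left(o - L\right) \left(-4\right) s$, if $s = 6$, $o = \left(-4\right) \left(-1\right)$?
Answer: $-7224$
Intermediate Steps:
$o = 4$
$L = -297$ ($L = -12 + 3 \left(\left(-2 - 3\right)^{2} \left(-4\right) + 5\right) = -12 + 3 \left(\left(-5\right)^{2} \left(-4\right) + 5\right) = -12 + 3 \left(25 \left(-4\right) + 5\right) = -12 + 3 \left(-100 + 5\right) = -12 + 3 \left(-95\right) = -12 - 285 = -297$)
$\left(o - L\right) \left(-4\right) s = \left(4 - -297\right) \left(-4\right) 6 = \left(4 + 297\right) \left(-4\right) 6 = 301 \left(-4\right) 6 = \left(-1204\right) 6 = -7224$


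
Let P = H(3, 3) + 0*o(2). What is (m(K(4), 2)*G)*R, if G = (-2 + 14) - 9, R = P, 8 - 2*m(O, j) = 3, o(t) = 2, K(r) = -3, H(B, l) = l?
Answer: 45/2 ≈ 22.500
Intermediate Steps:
P = 3 (P = 3 + 0*2 = 3 + 0 = 3)
m(O, j) = 5/2 (m(O, j) = 4 - ½*3 = 4 - 3/2 = 5/2)
R = 3
G = 3 (G = 12 - 9 = 3)
(m(K(4), 2)*G)*R = ((5/2)*3)*3 = (15/2)*3 = 45/2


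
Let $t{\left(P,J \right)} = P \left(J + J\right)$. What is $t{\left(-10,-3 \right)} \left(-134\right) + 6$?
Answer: $-8034$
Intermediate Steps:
$t{\left(P,J \right)} = 2 J P$ ($t{\left(P,J \right)} = P 2 J = 2 J P$)
$t{\left(-10,-3 \right)} \left(-134\right) + 6 = 2 \left(-3\right) \left(-10\right) \left(-134\right) + 6 = 60 \left(-134\right) + 6 = -8040 + 6 = -8034$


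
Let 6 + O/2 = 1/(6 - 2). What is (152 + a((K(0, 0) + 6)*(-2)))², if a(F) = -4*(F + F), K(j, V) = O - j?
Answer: 4096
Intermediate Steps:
O = -23/2 (O = -12 + 2/(6 - 2) = -12 + 2/4 = -12 + 2*(¼) = -12 + ½ = -23/2 ≈ -11.500)
K(j, V) = -23/2 - j
a(F) = -8*F
(152 + a((K(0, 0) + 6)*(-2)))² = (152 - 8*((-23/2 - 1*0) + 6)*(-2))² = (152 - 8*((-23/2 + 0) + 6)*(-2))² = (152 - 8*(-23/2 + 6)*(-2))² = (152 - (-44)*(-2))² = (152 - 8*11)² = (152 - 88)² = 64² = 4096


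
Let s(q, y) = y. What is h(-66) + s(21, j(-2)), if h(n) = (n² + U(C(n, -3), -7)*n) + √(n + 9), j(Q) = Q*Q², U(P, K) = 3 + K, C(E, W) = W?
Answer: 4612 + I*√57 ≈ 4612.0 + 7.5498*I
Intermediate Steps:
j(Q) = Q³
h(n) = n² + √(9 + n) - 4*n (h(n) = (n² + (3 - 7)*n) + √(n + 9) = (n² - 4*n) + √(9 + n) = n² + √(9 + n) - 4*n)
h(-66) + s(21, j(-2)) = ((-66)² + √(9 - 66) - 4*(-66)) + (-2)³ = (4356 + √(-57) + 264) - 8 = (4356 + I*√57 + 264) - 8 = (4620 + I*√57) - 8 = 4612 + I*√57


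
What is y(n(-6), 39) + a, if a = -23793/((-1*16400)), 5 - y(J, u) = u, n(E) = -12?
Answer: -533807/16400 ≈ -32.549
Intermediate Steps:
y(J, u) = 5 - u
a = 23793/16400 (a = -23793/(-16400) = -23793*(-1/16400) = 23793/16400 ≈ 1.4508)
y(n(-6), 39) + a = (5 - 1*39) + 23793/16400 = (5 - 39) + 23793/16400 = -34 + 23793/16400 = -533807/16400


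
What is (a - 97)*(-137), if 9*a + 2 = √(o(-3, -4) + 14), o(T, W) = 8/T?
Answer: 119875/9 - 137*√102/27 ≈ 13268.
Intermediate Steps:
a = -2/9 + √102/27 (a = -2/9 + √(8/(-3) + 14)/9 = -2/9 + √(8*(-⅓) + 14)/9 = -2/9 + √(-8/3 + 14)/9 = -2/9 + √(34/3)/9 = -2/9 + (√102/3)/9 = -2/9 + √102/27 ≈ 0.15183)
(a - 97)*(-137) = ((-2/9 + √102/27) - 97)*(-137) = (-875/9 + √102/27)*(-137) = 119875/9 - 137*√102/27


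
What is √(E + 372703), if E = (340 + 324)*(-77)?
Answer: 5*√12863 ≈ 567.08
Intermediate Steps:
E = -51128 (E = 664*(-77) = -51128)
√(E + 372703) = √(-51128 + 372703) = √321575 = 5*√12863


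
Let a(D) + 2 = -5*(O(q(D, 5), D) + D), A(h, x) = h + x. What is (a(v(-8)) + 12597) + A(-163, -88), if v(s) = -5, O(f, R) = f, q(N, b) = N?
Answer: 12394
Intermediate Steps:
a(D) = -2 - 10*D (a(D) = -2 - 5*(D + D) = -2 - 10*D)
(a(v(-8)) + 12597) + A(-163, -88) = ((-2 - 10*(-5)) + 12597) + (-163 - 88) = ((-2 + 50) + 12597) - 251 = (48 + 12597) - 251 = 12645 - 251 = 12394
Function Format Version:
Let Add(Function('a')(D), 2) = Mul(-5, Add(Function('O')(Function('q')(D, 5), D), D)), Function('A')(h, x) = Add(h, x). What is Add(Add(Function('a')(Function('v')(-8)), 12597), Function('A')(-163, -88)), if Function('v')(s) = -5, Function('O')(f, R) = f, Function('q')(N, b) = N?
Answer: 12394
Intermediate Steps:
Function('a')(D) = Add(-2, Mul(-10, D)) (Function('a')(D) = Add(-2, Mul(-5, Add(D, D))) = Add(-2, Mul(-5, Mul(2, D))) = Add(-2, Mul(-10, D)))
Add(Add(Function('a')(Function('v')(-8)), 12597), Function('A')(-163, -88)) = Add(Add(Add(-2, Mul(-10, -5)), 12597), Add(-163, -88)) = Add(Add(Add(-2, 50), 12597), -251) = Add(Add(48, 12597), -251) = Add(12645, -251) = 12394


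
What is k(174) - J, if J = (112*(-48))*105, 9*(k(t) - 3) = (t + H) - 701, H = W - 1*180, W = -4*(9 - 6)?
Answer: 5079628/9 ≈ 5.6440e+5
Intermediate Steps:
W = -12 (W = -4*3 = -12)
H = -192 (H = -12 - 1*180 = -12 - 180 = -192)
k(t) = -866/9 + t/9 (k(t) = 3 + ((t - 192) - 701)/9 = 3 + ((-192 + t) - 701)/9 = 3 + (-893 + t)/9 = 3 + (-893/9 + t/9) = -866/9 + t/9)
J = -564480 (J = -5376*105 = -564480)
k(174) - J = (-866/9 + (⅑)*174) - 1*(-564480) = (-866/9 + 58/3) + 564480 = -692/9 + 564480 = 5079628/9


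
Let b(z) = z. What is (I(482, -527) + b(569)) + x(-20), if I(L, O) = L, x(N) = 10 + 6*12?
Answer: 1133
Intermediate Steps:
x(N) = 82 (x(N) = 10 + 72 = 82)
(I(482, -527) + b(569)) + x(-20) = (482 + 569) + 82 = 1051 + 82 = 1133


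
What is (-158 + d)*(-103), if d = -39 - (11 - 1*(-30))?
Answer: 24514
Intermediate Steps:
d = -80 (d = -39 - (11 + 30) = -39 - 1*41 = -39 - 41 = -80)
(-158 + d)*(-103) = (-158 - 80)*(-103) = -238*(-103) = 24514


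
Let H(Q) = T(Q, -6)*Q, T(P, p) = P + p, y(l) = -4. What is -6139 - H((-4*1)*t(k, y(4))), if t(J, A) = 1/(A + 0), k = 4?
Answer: -6134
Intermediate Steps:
t(J, A) = 1/A
H(Q) = Q*(-6 + Q) (H(Q) = (Q - 6)*Q = (-6 + Q)*Q = Q*(-6 + Q))
-6139 - H((-4*1)*t(k, y(4))) = -6139 - -4*1/(-4)*(-6 - 4*1/(-4)) = -6139 - (-4*(-1/4))*(-6 - 4*(-1/4)) = -6139 - (-6 + 1) = -6139 - (-5) = -6139 - 1*(-5) = -6139 + 5 = -6134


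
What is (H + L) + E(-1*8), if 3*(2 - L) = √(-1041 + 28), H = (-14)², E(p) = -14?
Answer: 184 - I*√1013/3 ≈ 184.0 - 10.609*I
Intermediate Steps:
H = 196
L = 2 - I*√1013/3 (L = 2 - √(-1041 + 28)/3 = 2 - I*√1013/3 ≈ 2.0 - 10.609*I)
(H + L) + E(-1*8) = (196 + (2 - I*√1013/3)) - 14 = (198 - I*√1013/3) - 14 = 184 - I*√1013/3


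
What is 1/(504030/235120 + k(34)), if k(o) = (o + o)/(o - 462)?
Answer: 2515784/4993417 ≈ 0.50382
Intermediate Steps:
k(o) = 2*o/(-462 + o) (k(o) = (2*o)/(-462 + o) = 2*o/(-462 + o))
1/(504030/235120 + k(34)) = 1/(504030/235120 + 2*34/(-462 + 34)) = 1/(504030*(1/235120) + 2*34/(-428)) = 1/(50403/23512 + 2*34*(-1/428)) = 1/(50403/23512 - 17/107) = 1/(4993417/2515784) = 2515784/4993417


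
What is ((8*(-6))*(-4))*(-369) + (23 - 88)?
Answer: -70913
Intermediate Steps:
((8*(-6))*(-4))*(-369) + (23 - 88) = -48*(-4)*(-369) - 65 = 192*(-369) - 65 = -70848 - 65 = -70913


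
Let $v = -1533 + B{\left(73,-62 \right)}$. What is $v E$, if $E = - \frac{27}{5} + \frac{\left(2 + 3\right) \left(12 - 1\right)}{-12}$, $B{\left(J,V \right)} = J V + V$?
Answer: $\frac{3666479}{60} \approx 61108.0$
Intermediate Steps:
$B{\left(J,V \right)} = V + J V$
$v = -6121$ ($v = -1533 - 62 \left(1 + 73\right) = -1533 - 4588 = -6121$)
$E = - \frac{599}{60}$ ($E = \left(-27\right) \frac{1}{5} + 5 \cdot 11 \left(- \frac{1}{12}\right) = - \frac{27}{5} + 55 \left(- \frac{1}{12}\right) = - \frac{27}{5} - \frac{55}{12} = - \frac{599}{60} \approx -9.9833$)
$v E = \left(-6121\right) \left(- \frac{599}{60}\right) = \frac{3666479}{60}$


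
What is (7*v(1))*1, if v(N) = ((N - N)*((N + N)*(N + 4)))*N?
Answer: 0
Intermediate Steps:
v(N) = 0 (v(N) = (0*((2*N)*(4 + N)))*N = (0*(2*N*(4 + N)))*N = 0*N = 0)
(7*v(1))*1 = (7*0)*1 = 0*1 = 0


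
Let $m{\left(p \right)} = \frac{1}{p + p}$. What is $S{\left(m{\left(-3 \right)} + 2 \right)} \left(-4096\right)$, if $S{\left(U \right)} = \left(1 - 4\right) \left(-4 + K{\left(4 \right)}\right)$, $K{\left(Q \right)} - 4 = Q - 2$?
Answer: $24576$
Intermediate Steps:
$K{\left(Q \right)} = 2 + Q$ ($K{\left(Q \right)} = 4 + \left(Q - 2\right) = 4 + \left(-2 + Q\right) = 2 + Q$)
$m{\left(p \right)} = \frac{1}{2 p}$
$S{\left(U \right)} = -6$ ($S{\left(U \right)} = \left(1 - 4\right) \left(-4 + \left(2 + 4\right)\right) = - 3 \left(-4 + 6\right) = \left(-3\right) 2 = -6$)
$S{\left(m{\left(-3 \right)} + 2 \right)} \left(-4096\right) = \left(-6\right) \left(-4096\right) = 24576$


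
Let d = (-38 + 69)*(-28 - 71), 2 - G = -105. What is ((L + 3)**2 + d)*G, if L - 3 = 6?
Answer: -312975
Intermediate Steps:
G = 107 (G = 2 - 1*(-105) = 2 + 105 = 107)
L = 9 (L = 3 + 6 = 9)
d = -3069 (d = 31*(-99) = -3069)
((L + 3)**2 + d)*G = ((9 + 3)**2 - 3069)*107 = (12**2 - 3069)*107 = (144 - 3069)*107 = -2925*107 = -312975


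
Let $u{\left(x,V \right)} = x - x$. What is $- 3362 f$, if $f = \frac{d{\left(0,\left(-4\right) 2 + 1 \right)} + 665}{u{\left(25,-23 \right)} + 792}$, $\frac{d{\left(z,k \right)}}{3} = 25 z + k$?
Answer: $- \frac{270641}{99} \approx -2733.7$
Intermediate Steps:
$u{\left(x,V \right)} = 0$
$d{\left(z,k \right)} = 3 k + 75 z$ ($d{\left(z,k \right)} = 3 \left(25 z + k\right) = 3 \left(k + 25 z\right) = 3 k + 75 z$)
$f = \frac{161}{198}$ ($f = \frac{\left(3 \left(\left(-4\right) 2 + 1\right) + 75 \cdot 0\right) + 665}{0 + 792} = \frac{\left(3 \left(-8 + 1\right) + 0\right) + 665}{792} = \left(\left(3 \left(-7\right) + 0\right) + 665\right) \frac{1}{792} = \left(\left(-21 + 0\right) + 665\right) \frac{1}{792} = \left(-21 + 665\right) \frac{1}{792} = 644 \cdot \frac{1}{792} = \frac{161}{198} \approx 0.81313$)
$- 3362 f = \left(-3362\right) \frac{161}{198} = - \frac{270641}{99}$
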